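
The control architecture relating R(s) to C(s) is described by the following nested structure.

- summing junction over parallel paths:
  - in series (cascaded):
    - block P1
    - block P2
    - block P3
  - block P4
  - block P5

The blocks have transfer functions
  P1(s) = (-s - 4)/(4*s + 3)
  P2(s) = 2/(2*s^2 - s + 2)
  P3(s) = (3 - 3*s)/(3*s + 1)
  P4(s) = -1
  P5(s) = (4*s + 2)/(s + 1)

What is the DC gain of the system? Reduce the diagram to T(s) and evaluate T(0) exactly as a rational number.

[1] cascade P1, P2, P3 -> (6*s^2 + 18*s - 24)/(24*s^4 + 14*s^3 + 17*s^2 + 23*s + 6)
[2] parallel reduction of (P1*P2*P3), P4, P5 -> (72*s^5 + 66*s^4 + 71*s^3 + 110*s^2 + 35*s - 18)/(24*s^5 + 38*s^4 + 31*s^3 + 40*s^2 + 29*s + 6)
That last expression is T(s); at s = 0 only the constant terms survive, so T(0) = -18/6 = -3.

Final answer: -3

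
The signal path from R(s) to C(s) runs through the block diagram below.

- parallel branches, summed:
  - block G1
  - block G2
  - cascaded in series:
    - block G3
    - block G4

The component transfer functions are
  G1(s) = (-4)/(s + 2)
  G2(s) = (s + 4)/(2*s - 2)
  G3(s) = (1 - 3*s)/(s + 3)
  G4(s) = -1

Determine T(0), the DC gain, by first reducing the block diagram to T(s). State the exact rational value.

(1) reduce the series chain G3, G4 = (3*s - 1)/(s + 3)
(2) combine G1, G2, (G3*G4) in parallel = (7*s^3 + 5*s^2 - 4*s + 52)/(2*s^3 + 8*s^2 + 2*s - 12)
The step-2 result is T(s). Setting s = 0: T(0) = 52/(-12) = -13/3.

Answer: -13/3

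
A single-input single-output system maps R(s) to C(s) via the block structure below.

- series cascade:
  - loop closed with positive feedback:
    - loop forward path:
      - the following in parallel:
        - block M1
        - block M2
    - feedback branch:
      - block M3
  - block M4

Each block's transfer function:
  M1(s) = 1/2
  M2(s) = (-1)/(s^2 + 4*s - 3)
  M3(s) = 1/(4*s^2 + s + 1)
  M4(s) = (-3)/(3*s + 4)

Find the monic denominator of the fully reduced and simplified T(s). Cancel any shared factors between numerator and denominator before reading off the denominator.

The answer is s^5 + 67*s^4/12 + 91*s^3/24 - 11*s^2/4 - 11*s/24 - 1/6.

Reasoning:
Step 1. parallel reduction of M1, M2; result (s^2 + 4*s - 5)/(2*s^2 + 8*s - 6)
Step 2. reduce the feedback loop with forward (M1+M2) and return M3; result (4*s^4 + 17*s^3 - 15*s^2 - s - 5)/(8*s^4 + 34*s^3 - 15*s^2 - 2*s - 1)
Step 3. multiply [(M1+M2)/(1-(M1+M2)*M3)], M4 (series); result (-12*s^4 - 51*s^3 + 45*s^2 + 3*s + 15)/(24*s^5 + 134*s^4 + 91*s^3 - 66*s^2 - 11*s - 4)
No further cancellation is possible in the step-3 result, so that is T(s). Its denominator becomes monic after dividing by the leading coefficient 24.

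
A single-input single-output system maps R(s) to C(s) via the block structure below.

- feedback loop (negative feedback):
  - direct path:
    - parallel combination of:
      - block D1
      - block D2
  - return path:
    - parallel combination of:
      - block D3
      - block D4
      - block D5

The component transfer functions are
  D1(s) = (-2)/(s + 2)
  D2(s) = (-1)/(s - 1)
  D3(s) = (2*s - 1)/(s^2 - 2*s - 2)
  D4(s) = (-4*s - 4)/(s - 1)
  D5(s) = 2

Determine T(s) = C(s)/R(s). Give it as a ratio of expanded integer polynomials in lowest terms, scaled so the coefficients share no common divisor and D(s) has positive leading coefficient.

The answer is (-3*s^4 + 9*s^3 - 6*s)/(s^5 + 4*s^4 - 5*s^3 - 31*s^2 - 37*s - 4).

Reasoning:
[1] add D1, D2 (parallel) -> (-3*s)/(s^2 + s - 2)
[2] sum the parallel branches D3, D4, D5 -> (-2*s^3 + 13*s + 13)/(s^3 - 3*s^2 + 2)
[3] reduce the feedback loop with forward (D1+D2) and return (D3+D4+D5): this yields T(s), and no further normalization is needed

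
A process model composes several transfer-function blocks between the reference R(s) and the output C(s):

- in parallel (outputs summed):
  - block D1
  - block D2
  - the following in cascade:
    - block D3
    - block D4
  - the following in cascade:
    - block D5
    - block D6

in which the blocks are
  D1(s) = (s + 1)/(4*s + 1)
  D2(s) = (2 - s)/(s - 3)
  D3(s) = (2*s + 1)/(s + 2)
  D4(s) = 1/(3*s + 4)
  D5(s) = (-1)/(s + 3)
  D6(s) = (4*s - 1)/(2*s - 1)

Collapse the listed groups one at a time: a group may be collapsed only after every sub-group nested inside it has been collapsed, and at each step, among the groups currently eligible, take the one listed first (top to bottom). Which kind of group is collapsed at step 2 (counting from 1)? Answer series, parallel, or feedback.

1. multiply D3, D4 (series)
2. multiply D5, D6 (series)
3. reduce the parallel group D1, D2, (D3*D4), (D5*D6)
At step 2 the group reduced is series.

Final answer: series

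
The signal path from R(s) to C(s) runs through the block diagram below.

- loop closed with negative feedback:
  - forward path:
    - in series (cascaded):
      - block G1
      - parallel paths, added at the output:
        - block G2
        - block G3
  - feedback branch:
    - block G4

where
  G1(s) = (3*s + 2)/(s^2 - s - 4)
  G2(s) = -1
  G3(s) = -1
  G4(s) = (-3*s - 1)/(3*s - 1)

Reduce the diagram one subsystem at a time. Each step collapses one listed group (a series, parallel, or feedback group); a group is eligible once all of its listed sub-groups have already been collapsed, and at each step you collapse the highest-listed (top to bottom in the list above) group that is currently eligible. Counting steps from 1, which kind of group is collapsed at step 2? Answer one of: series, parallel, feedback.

1. reduce the parallel group G2, G3
2. cascade G1, (G2+G3)
3. reduce the feedback loop with forward (G1*(G2+G3)) and return G4
The group at step 2 is a series group.

Final answer: series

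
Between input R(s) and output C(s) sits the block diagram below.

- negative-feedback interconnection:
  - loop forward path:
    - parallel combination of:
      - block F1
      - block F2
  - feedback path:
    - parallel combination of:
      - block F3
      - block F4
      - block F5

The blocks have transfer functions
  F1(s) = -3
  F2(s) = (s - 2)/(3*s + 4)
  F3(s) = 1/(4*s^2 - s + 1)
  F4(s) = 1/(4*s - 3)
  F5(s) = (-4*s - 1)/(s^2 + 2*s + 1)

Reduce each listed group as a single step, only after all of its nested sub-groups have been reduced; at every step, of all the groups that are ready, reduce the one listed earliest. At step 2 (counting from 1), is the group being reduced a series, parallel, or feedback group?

Step 1 - parallel reduction of F1, F2
Step 2 - sum the parallel branches F3, F4, F5
Step 3 - apply the feedback formula to (F1+F2), (F3+F4+F5)
So the answer for step 2 is parallel.

Therefore the answer is parallel.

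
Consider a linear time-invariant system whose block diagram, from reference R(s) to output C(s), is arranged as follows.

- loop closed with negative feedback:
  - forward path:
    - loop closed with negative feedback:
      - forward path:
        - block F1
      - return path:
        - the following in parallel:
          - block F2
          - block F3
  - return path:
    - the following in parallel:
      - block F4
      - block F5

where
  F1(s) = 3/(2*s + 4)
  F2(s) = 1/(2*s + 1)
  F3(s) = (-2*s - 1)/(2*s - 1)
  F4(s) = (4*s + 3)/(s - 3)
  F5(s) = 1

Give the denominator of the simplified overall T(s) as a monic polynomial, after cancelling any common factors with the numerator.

1. sum the parallel branches F2, F3: (-4*s^2 - 2*s - 2)/(4*s^2 - 1)
2. feedback reduction of F1, (F2+F3): (12*s^2 - 3)/(8*s^3 + 4*s^2 - 8*s - 10)
3. combine F4, F5 in parallel: (5*s)/(s - 3)
4. feedback reduction of [F1/(1+F1*(F2+F3))], (F4+F5): (12*s^3 - 36*s^2 - 3*s + 9)/(8*s^4 + 40*s^3 - 20*s^2 - s + 30)
T(s) is the step-4 result (common factors already cancelled). Leading coefficient of the denominator: 8. Divide through by 8 for the monic polynomial.

Answer: s^4 + 5*s^3 - 5*s^2/2 - s/8 + 15/4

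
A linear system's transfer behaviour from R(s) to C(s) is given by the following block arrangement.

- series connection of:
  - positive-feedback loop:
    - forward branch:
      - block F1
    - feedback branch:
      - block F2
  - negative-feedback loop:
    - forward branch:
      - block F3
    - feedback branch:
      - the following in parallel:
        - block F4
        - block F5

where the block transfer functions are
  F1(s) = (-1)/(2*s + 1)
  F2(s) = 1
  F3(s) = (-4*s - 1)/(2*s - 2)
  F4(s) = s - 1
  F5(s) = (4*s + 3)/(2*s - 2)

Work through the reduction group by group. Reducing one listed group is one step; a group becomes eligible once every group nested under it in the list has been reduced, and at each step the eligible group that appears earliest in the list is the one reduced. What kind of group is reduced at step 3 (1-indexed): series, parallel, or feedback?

(1) apply the feedback formula to F1, F2
(2) add F4, F5 (parallel)
(3) apply the feedback formula to F3, (F4+F5)
(4) series reduction of [F1/(1-F1*F2)], [F3/(1+F3*(F4+F5))]
The group at step 3 is a feedback group.

Hence the answer: feedback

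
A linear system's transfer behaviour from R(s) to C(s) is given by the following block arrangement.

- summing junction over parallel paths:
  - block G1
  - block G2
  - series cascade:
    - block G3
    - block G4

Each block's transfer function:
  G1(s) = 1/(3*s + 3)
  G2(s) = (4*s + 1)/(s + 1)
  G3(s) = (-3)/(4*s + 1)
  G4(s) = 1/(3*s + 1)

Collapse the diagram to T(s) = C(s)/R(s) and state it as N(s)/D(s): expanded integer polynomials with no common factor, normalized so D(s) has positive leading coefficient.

Step 1. cascade G3, G4 = (-3)/(12*s^2 + 7*s + 1)
Step 2. parallel reduction of G1, G2, (G3*G4): this yields T(s), and no further normalization is needed

Final answer: (144*s^3 + 132*s^2 + 31*s - 5)/(36*s^3 + 57*s^2 + 24*s + 3)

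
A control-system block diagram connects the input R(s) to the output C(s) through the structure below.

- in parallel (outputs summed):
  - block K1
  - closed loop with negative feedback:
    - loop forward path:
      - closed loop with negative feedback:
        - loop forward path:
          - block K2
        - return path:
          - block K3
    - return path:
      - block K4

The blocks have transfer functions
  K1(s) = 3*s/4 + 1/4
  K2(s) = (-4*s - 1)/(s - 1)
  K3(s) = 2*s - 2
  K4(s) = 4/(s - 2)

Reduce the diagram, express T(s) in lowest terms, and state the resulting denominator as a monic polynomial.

First reduce the diagram to T(s).

(1) apply the feedback formula to K2, K3; result (4*s + 1)/(8*s^2 - 7*s - 1)
(2) feedback reduction of [K2/(1+K2*K3)], K4; result (4*s^2 - 7*s - 2)/(8*s^3 - 23*s^2 + 29*s + 6)
(3) parallel reduction of K1, [[K2/(1+K2*K3)]/(1+[K2/(1+K2*K3)]*K4)]; result (24*s^4 - 61*s^3 + 80*s^2 + 19*s - 2)/(32*s^3 - 92*s^2 + 116*s + 24)
The result of step 3 is T(s) in lowest terms. Its denominator has leading coefficient 32; dividing the denominator through by 32 makes it monic.

Answer: s^3 - 23*s^2/8 + 29*s/8 + 3/4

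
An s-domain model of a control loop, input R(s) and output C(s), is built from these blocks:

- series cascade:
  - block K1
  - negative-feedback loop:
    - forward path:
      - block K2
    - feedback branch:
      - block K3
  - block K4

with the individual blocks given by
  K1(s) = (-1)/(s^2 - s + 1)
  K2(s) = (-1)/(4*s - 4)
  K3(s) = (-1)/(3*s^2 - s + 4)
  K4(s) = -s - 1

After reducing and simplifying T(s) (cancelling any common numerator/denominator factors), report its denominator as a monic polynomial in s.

(1) apply the feedback formula to K2, K3: (-3*s^2 + s - 4)/(12*s^3 - 16*s^2 + 20*s - 15)
(2) reduce the series chain K1, [K2/(1+K2*K3)], K4: (-3*s^3 - 2*s^2 - 3*s - 4)/(12*s^5 - 28*s^4 + 48*s^3 - 51*s^2 + 35*s - 15)
That last expression is T(s), already simplified. Scaling its denominator by 1/12 (the reciprocal of the leading coefficient) yields the monic denominator.

Final answer: s^5 - 7*s^4/3 + 4*s^3 - 17*s^2/4 + 35*s/12 - 5/4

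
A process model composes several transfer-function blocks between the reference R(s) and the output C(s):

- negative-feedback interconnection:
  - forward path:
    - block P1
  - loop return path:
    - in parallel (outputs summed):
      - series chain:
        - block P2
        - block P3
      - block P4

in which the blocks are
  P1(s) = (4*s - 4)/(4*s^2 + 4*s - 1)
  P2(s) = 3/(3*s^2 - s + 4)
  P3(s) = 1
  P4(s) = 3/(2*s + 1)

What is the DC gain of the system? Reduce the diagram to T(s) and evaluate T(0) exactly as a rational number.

Reducing step by step:

[1] reduce the series chain P2, P3; result 3/(3*s^2 - s + 4)
[2] reduce the parallel group (P2*P3), P4; result (9*s^2 + 3*s + 15)/(6*s^3 + s^2 + 7*s + 4)
[3] reduce the feedback loop with forward P1 and return ((P2*P3)+P4); result (24*s^4 - 20*s^3 + 24*s^2 - 12*s - 16)/(24*s^5 + 28*s^4 + 62*s^3 + 19*s^2 + 57*s - 64)
Evaluating the step-3 result (the overall T(s)) at s = 0 gives T(0) = -16/(-64) = 1/4.

Answer: 1/4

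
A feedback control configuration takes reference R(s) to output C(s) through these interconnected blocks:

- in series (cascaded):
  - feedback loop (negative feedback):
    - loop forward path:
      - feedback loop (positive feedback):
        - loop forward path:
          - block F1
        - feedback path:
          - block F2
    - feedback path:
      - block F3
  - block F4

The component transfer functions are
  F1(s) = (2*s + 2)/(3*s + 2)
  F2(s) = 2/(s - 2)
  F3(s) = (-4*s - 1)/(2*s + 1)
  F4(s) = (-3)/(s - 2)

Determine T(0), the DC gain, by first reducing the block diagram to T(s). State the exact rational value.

1. feedback reduction of F1, F2; result (2*s^2 - 2*s - 4)/(3*s^2 - 8*s - 8)
2. collapse the loop ([F1/(1-F1*F2)] forward, F3 return); result (-4*s^3 + 2*s^2 + 10*s + 4)/(2*s^3 + 7*s^2 + 6*s + 4)
3. reduce the series chain [[F1/(1-F1*F2)]/(1+[F1/(1-F1*F2)]*F3)], F4; result (12*s^2 + 18*s + 6)/(2*s^3 + 7*s^2 + 6*s + 4)
That last expression is T(s); at s = 0 only the constant terms survive, so T(0) = 6/4 = 3/2.

Therefore the answer is 3/2.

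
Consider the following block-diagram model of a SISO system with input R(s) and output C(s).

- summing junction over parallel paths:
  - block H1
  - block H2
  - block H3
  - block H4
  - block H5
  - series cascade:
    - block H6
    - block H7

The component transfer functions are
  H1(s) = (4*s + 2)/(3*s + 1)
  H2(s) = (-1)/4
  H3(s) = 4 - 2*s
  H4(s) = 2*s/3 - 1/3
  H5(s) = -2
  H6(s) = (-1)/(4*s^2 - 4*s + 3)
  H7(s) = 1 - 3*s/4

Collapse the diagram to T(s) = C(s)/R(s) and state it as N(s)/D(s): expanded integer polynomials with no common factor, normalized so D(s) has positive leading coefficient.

Step 1. cascade H6, H7 = (3*s - 4)/(16*s^2 - 16*s + 12)
Step 2. add H1, H2, H3, H4, H5, (H6*H7) (parallel) - this is the overall T(s), already in the required normalized form

Final answer: (-192*s^4 + 524*s^3 - 285*s^2 + 58*s + 111)/(144*s^3 - 96*s^2 + 60*s + 36)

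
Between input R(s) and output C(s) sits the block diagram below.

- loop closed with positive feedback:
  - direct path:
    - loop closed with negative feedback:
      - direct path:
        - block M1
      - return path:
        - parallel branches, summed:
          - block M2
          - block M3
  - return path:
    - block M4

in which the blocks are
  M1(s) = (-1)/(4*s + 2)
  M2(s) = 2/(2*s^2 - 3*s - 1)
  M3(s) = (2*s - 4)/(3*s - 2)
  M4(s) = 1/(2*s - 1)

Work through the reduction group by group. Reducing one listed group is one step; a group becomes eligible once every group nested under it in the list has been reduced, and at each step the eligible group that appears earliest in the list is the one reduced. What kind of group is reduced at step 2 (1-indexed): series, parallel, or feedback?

[1] add M2, M3 (parallel)
[2] collapse the loop (M1 forward, (M2+M3) return)
[3] apply the feedback formula to [M1/(1+M1*(M2+M3))], M4
At step 2 the group reduced is feedback.

Answer: feedback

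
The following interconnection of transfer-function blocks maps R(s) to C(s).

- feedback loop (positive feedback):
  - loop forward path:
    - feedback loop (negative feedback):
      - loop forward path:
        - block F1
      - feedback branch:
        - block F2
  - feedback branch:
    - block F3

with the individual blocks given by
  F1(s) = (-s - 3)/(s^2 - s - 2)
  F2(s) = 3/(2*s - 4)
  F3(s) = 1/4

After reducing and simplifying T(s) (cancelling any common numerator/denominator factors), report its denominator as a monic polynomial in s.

Reducing step by step:

Step 1: apply the feedback formula to F1, F2: (-2*s^2 - 2*s + 12)/(2*s^3 - 6*s^2 - 3*s - 1)
Step 2: reduce the feedback loop with forward [F1/(1+F1*F2)] and return F3: (-4*s^2 - 4*s + 24)/(4*s^3 - 11*s^2 - 5*s - 8)
T(s) is the step-2 result (common factors already cancelled). Leading coefficient of the denominator: 4. Divide through by 4 for the monic polynomial.

Answer: s^3 - 11*s^2/4 - 5*s/4 - 2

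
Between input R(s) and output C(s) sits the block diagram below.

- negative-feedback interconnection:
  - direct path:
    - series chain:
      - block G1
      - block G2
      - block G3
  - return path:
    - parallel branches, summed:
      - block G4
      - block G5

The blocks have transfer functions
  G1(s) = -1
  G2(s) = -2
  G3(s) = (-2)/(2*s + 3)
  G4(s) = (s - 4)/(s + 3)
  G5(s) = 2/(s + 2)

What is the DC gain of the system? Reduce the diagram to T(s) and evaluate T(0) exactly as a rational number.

First reduce the diagram to T(s).

Step 1 - cascade G1, G2, G3; result (-4)/(2*s + 3)
Step 2 - parallel reduction of G4, G5; result (s^2 - 2)/(s^2 + 5*s + 6)
Step 3 - close the feedback loop around (G1*G2*G3), (G4+G5); result (-4*s^2 - 20*s - 24)/(2*s^3 + 9*s^2 + 27*s + 26)
Step 3 gives the overall T(s). Then T(0) = -24/26 = -12/13.

Answer: -12/13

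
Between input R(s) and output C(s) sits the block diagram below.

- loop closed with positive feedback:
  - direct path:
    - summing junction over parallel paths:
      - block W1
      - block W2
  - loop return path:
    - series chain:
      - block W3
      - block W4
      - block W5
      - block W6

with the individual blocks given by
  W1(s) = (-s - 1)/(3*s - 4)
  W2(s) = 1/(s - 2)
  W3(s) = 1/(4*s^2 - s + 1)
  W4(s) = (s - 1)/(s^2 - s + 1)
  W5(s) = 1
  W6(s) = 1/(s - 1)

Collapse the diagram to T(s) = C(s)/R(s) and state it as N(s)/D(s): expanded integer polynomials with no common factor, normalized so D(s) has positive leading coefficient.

First reduce the diagram to T(s).

1. combine W1, W2 in parallel = (-s^2 + 4*s - 2)/(3*s^2 - 10*s + 8)
2. series reduction of W3, W4, W5, W6 = 1/(4*s^4 - 5*s^3 + 6*s^2 - 2*s + 1)
3. close the feedback loop around (W1+W2), (W3*W4*W5*W6): this yields T(s), and no further normalization is needed

Answer: (-4*s^6 + 21*s^5 - 34*s^4 + 36*s^3 - 21*s^2 + 8*s - 2)/(12*s^6 - 55*s^5 + 100*s^4 - 106*s^3 + 72*s^2 - 30*s + 10)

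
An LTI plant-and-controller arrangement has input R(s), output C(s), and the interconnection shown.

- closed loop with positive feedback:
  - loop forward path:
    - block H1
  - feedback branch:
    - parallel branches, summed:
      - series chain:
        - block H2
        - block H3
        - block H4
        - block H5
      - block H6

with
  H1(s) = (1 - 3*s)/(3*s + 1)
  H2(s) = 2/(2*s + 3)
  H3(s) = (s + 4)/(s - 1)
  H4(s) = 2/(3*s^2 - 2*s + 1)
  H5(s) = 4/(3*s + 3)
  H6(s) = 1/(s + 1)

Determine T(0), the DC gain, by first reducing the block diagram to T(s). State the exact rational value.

Step 1. multiply H2, H3, H4, H5 (series): (16*s + 64)/(18*s^5 + 15*s^4 - 30*s^3 - 6*s^2 + 12*s - 9)
Step 2. reduce the parallel group (H2*H3*H4*H5), H6: (18*s^4 - 3*s^3 - 27*s^2 + 37*s + 55)/(18*s^5 + 15*s^4 - 30*s^3 - 6*s^2 + 12*s - 9)
Step 3. reduce the feedback loop with forward H1 and return ((H2*H3*H4*H5)+H6): (-54*s^6 - 27*s^5 + 105*s^4 - 12*s^3 - 42*s^2 + 39*s - 9)/(54*s^6 + 117*s^5 - 102*s^4 - 126*s^3 + 168*s^2 + 113*s - 64)
DC gain: substitute s = 0 into T(s) from step 3: T(0) = -9/(-64) = 9/64.

Therefore the answer is 9/64.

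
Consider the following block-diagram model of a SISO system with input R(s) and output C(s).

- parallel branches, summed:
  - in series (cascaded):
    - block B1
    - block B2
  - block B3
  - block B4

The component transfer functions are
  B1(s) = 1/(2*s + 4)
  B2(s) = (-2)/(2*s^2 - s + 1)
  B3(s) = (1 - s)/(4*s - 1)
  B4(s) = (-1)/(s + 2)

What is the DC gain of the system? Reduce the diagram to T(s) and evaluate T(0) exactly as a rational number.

Step 1. cascade B1, B2 gives (-1)/(2*s^3 + 3*s^2 - s + 2)
Step 2. parallel reduction of (B1*B2), B3, B4 gives (-2*s^4 - 9*s^3 + 10*s^2 - 12*s + 4)/(8*s^4 + 10*s^3 - 7*s^2 + 9*s - 2)
The step-2 result is T(s). Setting s = 0: T(0) = 4/(-2) = -2.

Hence the answer: -2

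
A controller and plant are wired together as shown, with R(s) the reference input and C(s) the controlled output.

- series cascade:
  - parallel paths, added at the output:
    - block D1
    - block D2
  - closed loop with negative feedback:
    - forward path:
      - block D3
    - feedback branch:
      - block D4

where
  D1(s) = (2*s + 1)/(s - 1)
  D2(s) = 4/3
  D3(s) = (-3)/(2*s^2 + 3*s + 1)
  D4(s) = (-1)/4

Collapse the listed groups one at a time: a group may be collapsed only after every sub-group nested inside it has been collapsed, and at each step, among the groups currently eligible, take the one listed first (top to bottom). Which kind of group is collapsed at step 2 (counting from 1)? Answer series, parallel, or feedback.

Step 1 - combine D1, D2 in parallel
Step 2 - collapse the loop (D3 forward, D4 return)
Step 3 - combine (D1+D2), [D3/(1+D3*D4)] in series
So the answer for step 2 is feedback.

Final answer: feedback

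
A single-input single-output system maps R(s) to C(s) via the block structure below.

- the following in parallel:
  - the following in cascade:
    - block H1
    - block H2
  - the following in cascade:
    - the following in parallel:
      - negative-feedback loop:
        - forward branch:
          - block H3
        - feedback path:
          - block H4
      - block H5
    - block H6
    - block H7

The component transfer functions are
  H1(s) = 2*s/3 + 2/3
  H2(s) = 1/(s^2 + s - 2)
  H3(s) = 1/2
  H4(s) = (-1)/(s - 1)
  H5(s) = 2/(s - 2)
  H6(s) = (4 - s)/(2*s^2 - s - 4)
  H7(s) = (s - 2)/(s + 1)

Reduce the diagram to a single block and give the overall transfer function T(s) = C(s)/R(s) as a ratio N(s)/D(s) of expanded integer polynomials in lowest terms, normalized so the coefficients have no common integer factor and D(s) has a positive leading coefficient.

[1] combine H1, H2 in series -> (2*s + 2)/(3*s^2 + 3*s - 6)
[2] reduce the feedback loop with forward H3 and return H4 -> (s - 1)/(2*s - 3)
[3] parallel reduction of [H3/(1+H3*H4)], H5 -> (s^2 + s - 4)/(2*s^2 - 7*s + 6)
[4] combine ([H3/(1+H3*H4)]+H5), H6, H7 in series -> (-s^3 + 3*s^2 + 8*s - 16)/(4*s^4 - 4*s^3 - 13*s^2 + 7*s + 12)
[5] reduce the parallel group (H1*H2), (([H3/(1+H3*H4)]+H5)*H6*H7) - this is the overall T(s), already in the required normalized form

Therefore the answer is (5*s^5 + 6*s^4 + 5*s^3 - 54*s^2 - 58*s + 120)/(12*s^6 - 75*s^4 + 6*s^3 + 135*s^2 - 6*s - 72).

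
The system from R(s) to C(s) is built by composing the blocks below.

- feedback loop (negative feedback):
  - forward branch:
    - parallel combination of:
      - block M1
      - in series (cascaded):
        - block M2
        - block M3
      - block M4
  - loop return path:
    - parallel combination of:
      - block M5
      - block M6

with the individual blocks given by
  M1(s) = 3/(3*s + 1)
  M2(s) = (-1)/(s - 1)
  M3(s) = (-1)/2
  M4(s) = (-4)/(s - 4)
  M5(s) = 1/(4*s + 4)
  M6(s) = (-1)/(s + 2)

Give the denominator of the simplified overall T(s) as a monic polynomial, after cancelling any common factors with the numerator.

[1] combine M2, M3 in series; result 1/(2*s - 2)
[2] reduce the parallel group M1, (M2*M3), M4; result (-15*s^2 - 25*s + 28)/(6*s^3 - 28*s^2 + 14*s + 8)
[3] add M5, M6 (parallel); result (-3*s - 2)/(4*s^2 + 12*s + 8)
[4] collapse the loop ((M1+(M2*M3)+M4) forward, (M5+M6) return); result (-60*s^4 - 280*s^3 - 308*s^2 + 136*s + 224)/(24*s^5 - 40*s^4 - 187*s^3 + 81*s^2 + 174*s + 8)
Step 4 gives the fully reduced T(s), with no common factor left to cancel. The denominator's leading coefficient is 24, so divide each of its coefficients by 24 to get the monic form.

Answer: s^5 - 5*s^4/3 - 187*s^3/24 + 27*s^2/8 + 29*s/4 + 1/3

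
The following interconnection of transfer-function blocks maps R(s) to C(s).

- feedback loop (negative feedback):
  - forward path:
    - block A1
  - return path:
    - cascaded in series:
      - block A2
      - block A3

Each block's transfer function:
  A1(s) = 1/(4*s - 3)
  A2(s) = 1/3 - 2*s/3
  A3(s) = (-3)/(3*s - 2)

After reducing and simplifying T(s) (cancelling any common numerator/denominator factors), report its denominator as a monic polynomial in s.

[1] combine A2, A3 in series; result (2*s - 1)/(3*s - 2)
[2] close the feedback loop around A1, (A2*A3); result (3*s - 2)/(12*s^2 - 15*s + 5)
The result of step 2 is T(s) in lowest terms. Its denominator has leading coefficient 12; dividing the denominator through by 12 makes it monic.

Answer: s^2 - 5*s/4 + 5/12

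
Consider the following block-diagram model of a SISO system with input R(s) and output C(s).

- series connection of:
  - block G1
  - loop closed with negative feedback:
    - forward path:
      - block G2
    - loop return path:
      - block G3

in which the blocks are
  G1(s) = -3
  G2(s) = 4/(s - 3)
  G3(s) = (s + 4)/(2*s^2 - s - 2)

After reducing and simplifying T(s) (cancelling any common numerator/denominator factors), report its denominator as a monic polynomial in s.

The answer is s^3 - 7*s^2/2 + 5*s/2 + 11.

Reasoning:
(1) close the feedback loop around G2, G3: (8*s^2 - 4*s - 8)/(2*s^3 - 7*s^2 + 5*s + 22)
(2) multiply G1, [G2/(1+G2*G3)] (series): (-24*s^2 + 12*s + 24)/(2*s^3 - 7*s^2 + 5*s + 22)
The result of step 2 is T(s) in lowest terms. Its denominator has leading coefficient 2; dividing the denominator through by 2 makes it monic.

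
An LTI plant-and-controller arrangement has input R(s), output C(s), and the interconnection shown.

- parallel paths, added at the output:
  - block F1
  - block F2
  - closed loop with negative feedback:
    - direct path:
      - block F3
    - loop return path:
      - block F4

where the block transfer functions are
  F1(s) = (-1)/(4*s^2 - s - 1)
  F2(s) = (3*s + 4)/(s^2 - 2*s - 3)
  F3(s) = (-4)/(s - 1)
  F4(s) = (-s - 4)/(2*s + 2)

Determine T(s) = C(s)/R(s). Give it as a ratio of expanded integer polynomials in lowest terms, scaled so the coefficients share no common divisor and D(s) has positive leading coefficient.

The answer is (-4*s^5 + 56*s^4 + 183*s^3 + 97*s^2 - 69*s - 19)/(4*s^6 - s^5 - s^4 - 80*s^3 - 64*s^2 + 41*s + 21).

Reasoning:
(1) feedback reduction of F3, F4; result (-4*s - 4)/(s^2 + 2*s + 7)
(2) add F1, F2, [F3/(1+F3*F4)] (parallel): this yields T(s), and no further normalization is needed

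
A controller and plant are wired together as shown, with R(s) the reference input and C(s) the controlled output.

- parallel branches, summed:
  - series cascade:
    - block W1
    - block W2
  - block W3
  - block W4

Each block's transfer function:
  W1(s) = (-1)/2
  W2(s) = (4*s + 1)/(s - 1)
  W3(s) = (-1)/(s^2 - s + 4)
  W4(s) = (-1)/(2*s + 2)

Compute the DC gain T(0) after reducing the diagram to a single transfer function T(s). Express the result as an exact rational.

(1) multiply W1, W2 (series); result (-4*s - 1)/(2*s - 2)
(2) reduce the parallel group (W1*W2), W3, W4; result (-2*s^4 - s^3 - 6*s^2 - 12*s + 1)/(s^4 - s^3 + 3*s^2 + s - 4)
The step-2 result is T(s). Setting s = 0: T(0) = 1/(-4) = -1/4.

Final answer: -1/4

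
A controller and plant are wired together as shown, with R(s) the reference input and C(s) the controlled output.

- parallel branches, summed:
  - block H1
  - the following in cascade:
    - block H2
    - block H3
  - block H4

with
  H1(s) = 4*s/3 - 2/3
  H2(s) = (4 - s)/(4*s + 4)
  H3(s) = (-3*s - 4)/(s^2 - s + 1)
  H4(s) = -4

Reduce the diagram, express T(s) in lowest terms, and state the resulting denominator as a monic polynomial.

(1) cascade H2, H3 -> (3*s^2 - 8*s - 16)/(4*s^3 + 4)
(2) parallel reduction of H1, (H2*H3), H4 -> (16*s^4 - 56*s^3 + 9*s^2 - 8*s - 104)/(12*s^3 + 12)
Step 2 gives the fully reduced T(s), with no common factor left to cancel. The denominator's leading coefficient is 12, so divide each of its coefficients by 12 to get the monic form.

Answer: s^3 + 1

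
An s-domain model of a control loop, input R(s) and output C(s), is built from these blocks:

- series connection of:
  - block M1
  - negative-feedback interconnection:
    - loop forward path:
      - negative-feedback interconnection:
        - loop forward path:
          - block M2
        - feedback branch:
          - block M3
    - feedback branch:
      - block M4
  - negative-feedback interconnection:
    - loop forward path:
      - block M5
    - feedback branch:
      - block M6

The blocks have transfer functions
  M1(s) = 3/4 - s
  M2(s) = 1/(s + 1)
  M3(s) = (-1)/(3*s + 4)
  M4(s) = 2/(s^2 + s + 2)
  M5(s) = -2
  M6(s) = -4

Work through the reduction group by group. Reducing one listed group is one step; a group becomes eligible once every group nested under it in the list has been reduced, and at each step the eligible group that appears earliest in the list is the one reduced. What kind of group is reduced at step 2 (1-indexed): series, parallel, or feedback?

[1] close the feedback loop around M2, M3
[2] apply the feedback formula to [M2/(1+M2*M3)], M4
[3] feedback reduction of M5, M6
[4] combine M1, [[M2/(1+M2*M3)]/(1+[M2/(1+M2*M3)]*M4)], [M5/(1+M5*M6)] in series
At step 2 the group reduced is feedback.

Final answer: feedback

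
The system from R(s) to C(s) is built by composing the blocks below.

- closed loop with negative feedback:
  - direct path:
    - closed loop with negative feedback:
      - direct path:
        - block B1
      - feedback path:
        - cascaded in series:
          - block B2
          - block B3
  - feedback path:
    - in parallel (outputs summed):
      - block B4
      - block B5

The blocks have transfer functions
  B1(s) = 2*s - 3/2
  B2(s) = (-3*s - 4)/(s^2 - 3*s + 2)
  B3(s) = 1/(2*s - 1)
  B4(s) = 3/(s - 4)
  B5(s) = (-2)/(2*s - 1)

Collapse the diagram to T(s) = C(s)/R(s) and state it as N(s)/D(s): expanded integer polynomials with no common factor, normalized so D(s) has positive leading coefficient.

Step 1. combine B2, B3 in series; result (-3*s - 4)/(2*s^3 - 7*s^2 + 7*s - 2)
Step 2. collapse the loop (B1 forward, (B2*B3) return); result (8*s^4 - 34*s^3 + 49*s^2 - 29*s + 6)/(4*s^3 - 26*s^2 + 7*s + 8)
Step 3. sum the parallel branches B4, B5; result (4*s + 5)/(2*s^2 - 9*s + 4)
Step 4. reduce the feedback loop with forward [B1/(1+B1*(B2*B3))] and return (B4+B5): this yields T(s), and no further normalization is needed

Final answer: (8*s^5 - 66*s^4 + 185*s^3 - 225*s^2 + 122*s - 24)/(20*s^4 - 82*s^3 + 104*s^2 + 41*s - 62)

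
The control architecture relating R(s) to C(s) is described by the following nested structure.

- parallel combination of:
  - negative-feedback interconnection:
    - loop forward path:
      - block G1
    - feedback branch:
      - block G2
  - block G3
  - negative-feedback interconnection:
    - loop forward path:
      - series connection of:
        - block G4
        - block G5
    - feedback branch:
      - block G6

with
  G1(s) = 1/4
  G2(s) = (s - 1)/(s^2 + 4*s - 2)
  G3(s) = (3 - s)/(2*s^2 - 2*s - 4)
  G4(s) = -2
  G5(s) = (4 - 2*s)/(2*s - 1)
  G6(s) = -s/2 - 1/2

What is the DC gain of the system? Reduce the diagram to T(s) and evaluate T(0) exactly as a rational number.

The answer is -115/36.

Reasoning:
Step 1 - feedback reduction of G1, G2 = (s^2 + 4*s - 2)/(4*s^2 + 17*s - 9)
Step 2 - series reduction of G4, G5 = (4*s - 8)/(2*s - 1)
Step 3 - close the feedback loop around (G4*G5), G6 = (8 - 4*s)/(2*s^2 - 4*s - 3)
Step 4 - parallel reduction of [G1/(1+G1*G2)], G3, [(G4*G5)/(1+(G4*G5)*G6)] = (4*s^6 - 36*s^5 - 96*s^4 + 654*s^3 - 511*s^2 - 612*s + 345)/(16*s^6 + 20*s^5 - 264*s^4 + 94*s^3 + 476*s^2 + 6*s - 108)
That last expression is T(s); at s = 0 only the constant terms survive, so T(0) = 345/(-108) = -115/36.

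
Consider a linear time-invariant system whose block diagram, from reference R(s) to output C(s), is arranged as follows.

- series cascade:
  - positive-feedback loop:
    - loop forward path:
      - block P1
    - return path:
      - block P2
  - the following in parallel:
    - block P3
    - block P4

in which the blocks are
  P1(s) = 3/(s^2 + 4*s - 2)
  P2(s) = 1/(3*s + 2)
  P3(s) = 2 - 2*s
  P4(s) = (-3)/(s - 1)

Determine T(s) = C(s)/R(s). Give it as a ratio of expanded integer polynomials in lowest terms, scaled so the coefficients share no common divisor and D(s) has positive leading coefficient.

The answer is (-18*s^3 + 24*s^2 - 21*s - 30)/(3*s^4 + 11*s^3 - 12*s^2 - 9*s + 7).

Reasoning:
Step 1: reduce the feedback loop with forward P1 and return P2, giving (9*s + 6)/(3*s^3 + 14*s^2 + 2*s - 7)
Step 2: add P3, P4 (parallel), giving (-2*s^2 + 4*s - 5)/(s - 1)
Step 3: cascade [P1/(1-P1*P2)], (P3+P4); the result is T(s) itself (integer coefficients, no common factor, positive leading denominator coefficient)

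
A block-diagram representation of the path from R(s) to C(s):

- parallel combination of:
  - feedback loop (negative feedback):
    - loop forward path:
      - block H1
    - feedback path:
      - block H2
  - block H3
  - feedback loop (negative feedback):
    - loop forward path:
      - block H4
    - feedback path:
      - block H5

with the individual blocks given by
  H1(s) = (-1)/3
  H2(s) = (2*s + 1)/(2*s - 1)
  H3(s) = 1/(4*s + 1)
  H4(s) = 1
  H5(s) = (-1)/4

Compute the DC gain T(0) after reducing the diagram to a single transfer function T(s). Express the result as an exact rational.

Step 1 - close the feedback loop around H1, H2 gives (1 - 2*s)/(4*s - 4)
Step 2 - reduce the feedback loop with forward H4 and return H5 gives 4/3
Step 3 - combine [H1/(1+H1*H2)], H3, [H4/(1+H4*H5)] in parallel gives (40*s^2 - 30*s - 25)/(48*s^2 - 36*s - 12)
Evaluating the step-3 result (the overall T(s)) at s = 0 gives T(0) = -25/(-12) = 25/12.

Answer: 25/12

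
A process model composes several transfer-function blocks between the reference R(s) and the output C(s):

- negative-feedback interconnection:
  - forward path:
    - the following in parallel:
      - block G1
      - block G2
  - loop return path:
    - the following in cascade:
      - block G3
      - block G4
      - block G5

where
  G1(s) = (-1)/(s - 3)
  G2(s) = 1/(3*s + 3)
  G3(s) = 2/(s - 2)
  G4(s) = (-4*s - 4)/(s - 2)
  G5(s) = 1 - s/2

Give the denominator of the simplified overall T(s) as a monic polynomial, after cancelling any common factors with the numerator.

[1] sum the parallel branches G1, G2: (-2*s - 6)/(3*s^2 - 6*s - 9)
[2] multiply G3, G4, G5 (series): (4*s + 4)/(s - 2)
[3] reduce the feedback loop with forward (G1+G2) and return (G3*G4*G5): (-2*s^2 - 2*s + 12)/(3*s^3 - 20*s^2 - 29*s - 6)
No further cancellation is possible in the step-3 result, so that is T(s). Its denominator becomes monic after dividing by the leading coefficient 3.

Therefore the answer is s^3 - 20*s^2/3 - 29*s/3 - 2.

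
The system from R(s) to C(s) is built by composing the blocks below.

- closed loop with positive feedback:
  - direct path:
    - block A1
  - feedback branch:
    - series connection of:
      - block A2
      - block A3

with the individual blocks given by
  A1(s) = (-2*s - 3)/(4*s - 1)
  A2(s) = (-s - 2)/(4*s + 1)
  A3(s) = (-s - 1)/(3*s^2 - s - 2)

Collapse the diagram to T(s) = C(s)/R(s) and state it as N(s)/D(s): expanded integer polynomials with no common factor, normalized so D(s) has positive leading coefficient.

(1) multiply A2, A3 (series): (s^2 + 3*s + 2)/(12*s^3 - s^2 - 9*s - 2)
(2) reduce the feedback loop with forward A1 and return (A2*A3), giving the overall T(s)

Final answer: (-24*s^4 - 34*s^3 + 21*s^2 + 31*s + 6)/(48*s^4 - 14*s^3 - 26*s^2 + 14*s + 8)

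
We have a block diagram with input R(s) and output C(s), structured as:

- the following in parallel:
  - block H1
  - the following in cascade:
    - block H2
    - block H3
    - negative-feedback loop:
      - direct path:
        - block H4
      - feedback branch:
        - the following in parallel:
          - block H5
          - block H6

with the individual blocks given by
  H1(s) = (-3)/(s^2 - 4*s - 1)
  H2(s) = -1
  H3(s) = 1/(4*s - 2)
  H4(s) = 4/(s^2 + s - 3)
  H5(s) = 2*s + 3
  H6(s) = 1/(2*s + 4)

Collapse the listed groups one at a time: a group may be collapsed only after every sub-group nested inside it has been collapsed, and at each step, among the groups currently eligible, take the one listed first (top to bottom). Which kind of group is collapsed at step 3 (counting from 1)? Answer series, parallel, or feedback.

Answer: series

Working:
Step 1 - combine H5, H6 in parallel
Step 2 - reduce the feedback loop with forward H4 and return (H5+H6)
Step 3 - multiply H2, H3, [H4/(1+H4*(H5+H6))] (series)
Step 4 - reduce the parallel group H1, (H2*H3*[H4/(1+H4*(H5+H6))])
Step 3: series.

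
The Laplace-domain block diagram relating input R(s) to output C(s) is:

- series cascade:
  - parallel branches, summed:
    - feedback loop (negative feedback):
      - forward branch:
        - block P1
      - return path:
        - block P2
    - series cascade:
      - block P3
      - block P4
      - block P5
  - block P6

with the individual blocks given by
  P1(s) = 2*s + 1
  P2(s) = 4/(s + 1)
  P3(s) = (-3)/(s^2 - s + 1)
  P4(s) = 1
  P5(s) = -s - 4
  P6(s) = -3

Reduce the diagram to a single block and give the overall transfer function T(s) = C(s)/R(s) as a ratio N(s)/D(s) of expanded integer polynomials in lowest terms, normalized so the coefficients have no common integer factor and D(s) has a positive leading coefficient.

Reducing step by step:

(1) close the feedback loop around P1, P2, giving (2*s^2 + 3*s + 1)/(9*s + 5)
(2) reduce the series chain P3, P4, P5, giving (3*s + 12)/(s^2 - s + 1)
(3) parallel reduction of [P1/(1+P1*P2)], (P3*P4*P5), giving (2*s^4 + s^3 + 27*s^2 + 125*s + 61)/(9*s^3 - 4*s^2 + 4*s + 5)
(4) series reduction of ([P1/(1+P1*P2)]+(P3*P4*P5)), P6, giving the overall T(s)

Answer: (-6*s^4 - 3*s^3 - 81*s^2 - 375*s - 183)/(9*s^3 - 4*s^2 + 4*s + 5)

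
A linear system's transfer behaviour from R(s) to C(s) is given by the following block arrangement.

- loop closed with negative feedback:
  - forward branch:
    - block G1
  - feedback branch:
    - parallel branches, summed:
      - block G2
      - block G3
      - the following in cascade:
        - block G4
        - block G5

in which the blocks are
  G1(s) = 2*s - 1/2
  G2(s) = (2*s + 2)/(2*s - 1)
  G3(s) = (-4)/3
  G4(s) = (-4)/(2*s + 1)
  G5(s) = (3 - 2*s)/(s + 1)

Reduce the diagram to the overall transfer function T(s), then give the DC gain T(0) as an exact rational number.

Step 1: cascade G4, G5; result (8*s - 12)/(2*s^2 + 3*s + 1)
Step 2: parallel reduction of G2, G3, (G4*G5); result (-4*s^3 + 62*s^2 - 68*s + 46)/(12*s^3 + 12*s^2 - 3*s - 3)
Step 3: apply the feedback formula to G1, (G2+G3+(G4*G5)); result (-48*s^4 - 36*s^3 + 24*s^2 + 9*s - 3)/(16*s^4 - 276*s^3 + 310*s^2 - 246*s + 52)
That last expression is T(s); at s = 0 only the constant terms survive, so T(0) = -3/52.

Therefore the answer is -3/52.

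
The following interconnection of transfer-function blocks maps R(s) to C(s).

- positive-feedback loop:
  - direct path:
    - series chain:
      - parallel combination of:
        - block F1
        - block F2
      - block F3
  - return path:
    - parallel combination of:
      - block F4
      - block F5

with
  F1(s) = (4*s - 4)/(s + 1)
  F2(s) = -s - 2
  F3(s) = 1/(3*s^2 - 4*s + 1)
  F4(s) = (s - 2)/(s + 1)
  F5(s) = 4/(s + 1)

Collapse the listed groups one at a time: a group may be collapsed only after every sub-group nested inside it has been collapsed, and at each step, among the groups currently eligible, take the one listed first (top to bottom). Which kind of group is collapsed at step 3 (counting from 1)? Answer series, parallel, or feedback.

Reducing step by step:

[1] add F1, F2 (parallel)
[2] series reduction of (F1+F2), F3
[3] combine F4, F5 in parallel
[4] apply the feedback formula to ((F1+F2)*F3), (F4+F5)
Step 3: parallel.

Answer: parallel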